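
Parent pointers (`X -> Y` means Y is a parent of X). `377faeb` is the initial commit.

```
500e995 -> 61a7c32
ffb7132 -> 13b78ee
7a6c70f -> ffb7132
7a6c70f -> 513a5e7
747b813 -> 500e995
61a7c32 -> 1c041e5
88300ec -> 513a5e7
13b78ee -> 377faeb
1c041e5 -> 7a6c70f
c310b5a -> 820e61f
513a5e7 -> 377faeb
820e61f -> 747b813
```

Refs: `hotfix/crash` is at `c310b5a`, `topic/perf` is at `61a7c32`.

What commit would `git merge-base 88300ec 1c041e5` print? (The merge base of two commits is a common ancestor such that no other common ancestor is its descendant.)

513a5e7

Ancestors of 88300ec: {377faeb, 513a5e7, 88300ec}.
Ancestors of 1c041e5: {13b78ee, 1c041e5, 377faeb, 513a5e7, 7a6c70f, ffb7132}.
Common ancestors: {377faeb, 513a5e7}.
Among these, 513a5e7 is not an ancestor of any other common ancestor — it is the merge base.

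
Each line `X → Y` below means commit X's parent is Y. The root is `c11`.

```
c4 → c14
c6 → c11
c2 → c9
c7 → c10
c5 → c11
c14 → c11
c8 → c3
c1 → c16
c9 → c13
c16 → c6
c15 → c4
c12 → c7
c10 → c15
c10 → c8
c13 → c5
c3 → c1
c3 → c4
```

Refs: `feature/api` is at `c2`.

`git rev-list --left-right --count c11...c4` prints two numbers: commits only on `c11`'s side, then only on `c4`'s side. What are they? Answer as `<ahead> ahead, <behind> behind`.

0 ahead, 2 behind

Reachable from c11: {c11}.
Reachable from c4: {c11, c14, c4}.
Only in c11's history (ahead): {} — 0.
Only in c4's history (behind): {c14, c4} — 2.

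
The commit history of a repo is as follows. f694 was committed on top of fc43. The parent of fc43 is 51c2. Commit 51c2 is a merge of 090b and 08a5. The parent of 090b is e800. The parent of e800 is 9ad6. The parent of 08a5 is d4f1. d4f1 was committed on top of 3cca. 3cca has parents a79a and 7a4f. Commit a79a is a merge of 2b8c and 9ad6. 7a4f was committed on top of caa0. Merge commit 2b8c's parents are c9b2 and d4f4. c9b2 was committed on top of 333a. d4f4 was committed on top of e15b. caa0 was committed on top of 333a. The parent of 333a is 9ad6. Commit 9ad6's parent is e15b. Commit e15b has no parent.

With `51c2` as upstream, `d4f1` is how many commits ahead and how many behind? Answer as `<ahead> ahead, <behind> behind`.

0 ahead, 4 behind

Reachable from d4f1: {2b8c, 333a, 3cca, 7a4f, 9ad6, a79a, c9b2, caa0, d4f1, d4f4, e15b}.
Reachable from 51c2: {08a5, 090b, 2b8c, 333a, 3cca, 51c2, 7a4f, 9ad6, a79a, c9b2, caa0, d4f1, d4f4, e15b, e800}.
Only in d4f1's history (ahead): {} — 0.
Only in 51c2's history (behind): {08a5, 090b, 51c2, e800} — 4.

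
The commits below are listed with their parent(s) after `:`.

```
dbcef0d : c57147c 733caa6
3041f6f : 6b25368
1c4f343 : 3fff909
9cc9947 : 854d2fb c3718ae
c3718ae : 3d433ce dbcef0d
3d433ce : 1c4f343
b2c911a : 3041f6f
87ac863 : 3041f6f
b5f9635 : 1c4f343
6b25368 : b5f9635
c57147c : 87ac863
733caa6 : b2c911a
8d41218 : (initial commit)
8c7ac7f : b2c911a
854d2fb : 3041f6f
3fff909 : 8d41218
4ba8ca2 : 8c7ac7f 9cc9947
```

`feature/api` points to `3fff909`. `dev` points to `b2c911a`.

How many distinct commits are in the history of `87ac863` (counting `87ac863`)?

7

Walking parent pointers from 87ac863: reachable set = {1c4f343, 3041f6f, 3fff909, 6b25368, 87ac863, 8d41218, b5f9635}.
That is 7 commits.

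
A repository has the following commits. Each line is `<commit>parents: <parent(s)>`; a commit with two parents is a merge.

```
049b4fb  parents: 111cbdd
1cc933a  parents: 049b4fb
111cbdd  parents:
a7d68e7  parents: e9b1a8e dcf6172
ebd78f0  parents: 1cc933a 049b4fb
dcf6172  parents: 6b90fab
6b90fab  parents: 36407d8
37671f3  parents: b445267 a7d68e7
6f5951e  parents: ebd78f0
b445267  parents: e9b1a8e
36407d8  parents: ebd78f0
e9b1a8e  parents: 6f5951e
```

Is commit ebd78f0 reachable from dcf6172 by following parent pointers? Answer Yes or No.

Ancestors of dcf6172 (commits reachable by following parents): {049b4fb, 111cbdd, 1cc933a, 36407d8, 6b90fab, dcf6172, ebd78f0}.
ebd78f0 is in that set, so it is an ancestor of dcf6172.

Yes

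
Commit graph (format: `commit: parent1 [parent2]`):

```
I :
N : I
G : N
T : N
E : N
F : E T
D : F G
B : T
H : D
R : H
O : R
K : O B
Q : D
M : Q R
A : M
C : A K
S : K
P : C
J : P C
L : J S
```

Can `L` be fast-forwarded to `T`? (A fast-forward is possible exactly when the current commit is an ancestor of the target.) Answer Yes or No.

A fast-forward from L to T is possible iff L is an ancestor of T.
Ancestors of T: {I, N, T}.
L is not among them, so fast-forward is not possible.

No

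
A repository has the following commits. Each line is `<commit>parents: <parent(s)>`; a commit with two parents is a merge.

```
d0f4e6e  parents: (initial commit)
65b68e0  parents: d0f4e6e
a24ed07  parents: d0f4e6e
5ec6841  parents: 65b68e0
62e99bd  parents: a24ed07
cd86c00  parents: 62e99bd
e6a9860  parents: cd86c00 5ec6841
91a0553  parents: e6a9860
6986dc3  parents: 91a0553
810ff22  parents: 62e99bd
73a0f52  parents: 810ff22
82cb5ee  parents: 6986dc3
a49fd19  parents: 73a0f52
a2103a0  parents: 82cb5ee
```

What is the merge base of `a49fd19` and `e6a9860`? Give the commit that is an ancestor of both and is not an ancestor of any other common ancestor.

Ancestors of a49fd19: {62e99bd, 73a0f52, 810ff22, a24ed07, a49fd19, d0f4e6e}.
Ancestors of e6a9860: {5ec6841, 62e99bd, 65b68e0, a24ed07, cd86c00, d0f4e6e, e6a9860}.
Common ancestors: {62e99bd, a24ed07, d0f4e6e}.
Among these, 62e99bd is not an ancestor of any other common ancestor — it is the merge base.

62e99bd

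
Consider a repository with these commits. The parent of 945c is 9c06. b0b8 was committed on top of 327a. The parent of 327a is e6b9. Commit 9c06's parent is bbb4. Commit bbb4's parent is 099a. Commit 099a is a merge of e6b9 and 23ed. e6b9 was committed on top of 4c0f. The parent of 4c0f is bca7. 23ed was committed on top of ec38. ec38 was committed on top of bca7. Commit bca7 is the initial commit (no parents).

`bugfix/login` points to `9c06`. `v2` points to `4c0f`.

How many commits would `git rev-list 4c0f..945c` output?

7

Reachable from 945c: {099a, 23ed, 4c0f, 945c, 9c06, bbb4, bca7, e6b9, ec38}.
Reachable from 4c0f: {4c0f, bca7}.
In 945c's history but not 4c0f's: {099a, 23ed, 945c, 9c06, bbb4, e6b9, ec38} — 7 commits.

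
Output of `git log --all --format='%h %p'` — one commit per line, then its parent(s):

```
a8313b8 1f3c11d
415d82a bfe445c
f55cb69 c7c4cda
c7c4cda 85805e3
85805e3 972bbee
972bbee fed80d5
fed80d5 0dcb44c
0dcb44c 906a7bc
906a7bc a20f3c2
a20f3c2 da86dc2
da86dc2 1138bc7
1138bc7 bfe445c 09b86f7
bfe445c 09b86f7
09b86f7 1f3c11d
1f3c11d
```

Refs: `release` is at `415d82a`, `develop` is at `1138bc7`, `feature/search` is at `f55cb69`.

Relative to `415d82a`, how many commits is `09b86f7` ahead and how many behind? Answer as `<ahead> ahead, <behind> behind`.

Reachable from 09b86f7: {09b86f7, 1f3c11d}.
Reachable from 415d82a: {09b86f7, 1f3c11d, 415d82a, bfe445c}.
Only in 09b86f7's history (ahead): {} — 0.
Only in 415d82a's history (behind): {415d82a, bfe445c} — 2.

0 ahead, 2 behind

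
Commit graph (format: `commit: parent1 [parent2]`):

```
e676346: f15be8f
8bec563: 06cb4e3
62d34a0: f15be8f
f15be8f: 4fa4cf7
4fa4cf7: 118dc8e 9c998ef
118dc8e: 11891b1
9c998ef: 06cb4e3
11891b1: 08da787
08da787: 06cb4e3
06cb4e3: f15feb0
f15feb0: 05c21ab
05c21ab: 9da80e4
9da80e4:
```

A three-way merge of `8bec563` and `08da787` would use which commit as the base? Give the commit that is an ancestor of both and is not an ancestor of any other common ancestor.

Ancestors of 8bec563: {05c21ab, 06cb4e3, 8bec563, 9da80e4, f15feb0}.
Ancestors of 08da787: {05c21ab, 06cb4e3, 08da787, 9da80e4, f15feb0}.
Common ancestors: {05c21ab, 06cb4e3, 9da80e4, f15feb0}.
Among these, 06cb4e3 is not an ancestor of any other common ancestor — it is the merge base.

06cb4e3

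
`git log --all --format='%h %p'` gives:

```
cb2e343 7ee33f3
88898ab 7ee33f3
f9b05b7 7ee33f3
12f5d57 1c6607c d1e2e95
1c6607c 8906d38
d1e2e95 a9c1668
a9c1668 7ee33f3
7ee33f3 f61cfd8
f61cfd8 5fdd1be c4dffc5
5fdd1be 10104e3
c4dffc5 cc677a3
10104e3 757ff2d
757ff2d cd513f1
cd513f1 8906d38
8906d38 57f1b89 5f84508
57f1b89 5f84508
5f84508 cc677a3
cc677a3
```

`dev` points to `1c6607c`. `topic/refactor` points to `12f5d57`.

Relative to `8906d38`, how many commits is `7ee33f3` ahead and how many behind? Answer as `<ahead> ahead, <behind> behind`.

Reachable from 7ee33f3: {10104e3, 57f1b89, 5f84508, 5fdd1be, 757ff2d, 7ee33f3, 8906d38, c4dffc5, cc677a3, cd513f1, f61cfd8}.
Reachable from 8906d38: {57f1b89, 5f84508, 8906d38, cc677a3}.
Only in 7ee33f3's history (ahead): {10104e3, 5fdd1be, 757ff2d, 7ee33f3, c4dffc5, cd513f1, f61cfd8} — 7.
Only in 8906d38's history (behind): {} — 0.

7 ahead, 0 behind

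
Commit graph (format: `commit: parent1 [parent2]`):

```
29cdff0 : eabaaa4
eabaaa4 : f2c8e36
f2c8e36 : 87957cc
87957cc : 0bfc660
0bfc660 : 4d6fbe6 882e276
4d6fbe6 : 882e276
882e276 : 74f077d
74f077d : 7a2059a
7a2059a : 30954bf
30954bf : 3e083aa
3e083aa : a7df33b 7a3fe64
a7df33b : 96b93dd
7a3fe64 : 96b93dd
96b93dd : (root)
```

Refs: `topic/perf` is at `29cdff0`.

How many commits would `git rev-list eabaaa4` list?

Walking parent pointers from eabaaa4: reachable set = {0bfc660, 30954bf, 3e083aa, 4d6fbe6, 74f077d, 7a2059a, 7a3fe64, 87957cc, 882e276, 96b93dd, a7df33b, eabaaa4, f2c8e36}.
That is 13 commits.

13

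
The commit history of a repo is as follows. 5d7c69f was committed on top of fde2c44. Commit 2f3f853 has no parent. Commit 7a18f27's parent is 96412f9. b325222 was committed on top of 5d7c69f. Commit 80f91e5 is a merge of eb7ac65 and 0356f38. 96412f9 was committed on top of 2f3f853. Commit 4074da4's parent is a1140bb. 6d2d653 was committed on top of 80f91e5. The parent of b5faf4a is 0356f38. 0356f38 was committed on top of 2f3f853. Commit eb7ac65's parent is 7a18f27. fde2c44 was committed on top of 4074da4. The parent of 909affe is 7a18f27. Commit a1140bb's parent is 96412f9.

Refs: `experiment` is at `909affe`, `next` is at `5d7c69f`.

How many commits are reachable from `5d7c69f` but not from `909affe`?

4

Reachable from 5d7c69f: {2f3f853, 4074da4, 5d7c69f, 96412f9, a1140bb, fde2c44}.
Reachable from 909affe: {2f3f853, 7a18f27, 909affe, 96412f9}.
In 5d7c69f's history but not 909affe's: {4074da4, 5d7c69f, a1140bb, fde2c44} — 4 commits.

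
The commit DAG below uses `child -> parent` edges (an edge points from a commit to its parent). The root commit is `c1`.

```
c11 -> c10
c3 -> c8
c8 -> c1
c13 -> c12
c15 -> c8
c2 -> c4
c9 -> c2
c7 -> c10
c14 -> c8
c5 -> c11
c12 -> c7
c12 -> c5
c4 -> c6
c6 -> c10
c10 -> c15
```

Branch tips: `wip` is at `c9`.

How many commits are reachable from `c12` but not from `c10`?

4

Reachable from c12: {c1, c10, c11, c12, c15, c5, c7, c8}.
Reachable from c10: {c1, c10, c15, c8}.
In c12's history but not c10's: {c11, c12, c5, c7} — 4 commits.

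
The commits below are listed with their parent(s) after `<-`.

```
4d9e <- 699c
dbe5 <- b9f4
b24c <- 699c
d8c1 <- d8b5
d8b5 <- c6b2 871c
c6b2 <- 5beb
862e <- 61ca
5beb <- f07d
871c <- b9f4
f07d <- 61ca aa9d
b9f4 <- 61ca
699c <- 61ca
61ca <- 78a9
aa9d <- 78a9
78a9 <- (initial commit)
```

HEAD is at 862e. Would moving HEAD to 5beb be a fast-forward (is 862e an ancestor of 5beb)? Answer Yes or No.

No

A fast-forward from 862e to 5beb is possible iff 862e is an ancestor of 5beb.
Ancestors of 5beb: {5beb, 61ca, 78a9, aa9d, f07d}.
862e is not among them, so fast-forward is not possible.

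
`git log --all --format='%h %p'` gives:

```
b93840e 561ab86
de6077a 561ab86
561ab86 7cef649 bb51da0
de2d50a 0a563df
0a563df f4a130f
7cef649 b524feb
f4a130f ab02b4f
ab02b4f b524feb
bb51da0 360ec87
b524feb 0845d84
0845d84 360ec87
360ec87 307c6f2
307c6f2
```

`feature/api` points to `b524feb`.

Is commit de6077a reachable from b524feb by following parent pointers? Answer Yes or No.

No

Ancestors of b524feb: {0845d84, 307c6f2, 360ec87, b524feb}.
de6077a is not in that set, so it is not an ancestor of b524feb.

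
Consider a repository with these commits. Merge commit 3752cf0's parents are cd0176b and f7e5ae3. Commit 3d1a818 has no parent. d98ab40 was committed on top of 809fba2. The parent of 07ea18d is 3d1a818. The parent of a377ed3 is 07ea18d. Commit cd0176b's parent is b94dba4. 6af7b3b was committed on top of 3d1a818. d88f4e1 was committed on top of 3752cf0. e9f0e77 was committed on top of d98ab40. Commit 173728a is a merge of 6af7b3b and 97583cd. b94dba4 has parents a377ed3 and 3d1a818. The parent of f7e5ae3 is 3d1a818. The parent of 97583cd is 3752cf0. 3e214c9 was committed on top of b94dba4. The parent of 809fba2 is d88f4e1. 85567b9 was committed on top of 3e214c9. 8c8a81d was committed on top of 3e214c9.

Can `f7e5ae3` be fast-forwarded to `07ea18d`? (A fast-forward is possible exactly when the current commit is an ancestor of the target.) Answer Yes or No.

A fast-forward from f7e5ae3 to 07ea18d is possible iff f7e5ae3 is an ancestor of 07ea18d.
Ancestors of 07ea18d: {07ea18d, 3d1a818}.
f7e5ae3 is not among them, so fast-forward is not possible.

No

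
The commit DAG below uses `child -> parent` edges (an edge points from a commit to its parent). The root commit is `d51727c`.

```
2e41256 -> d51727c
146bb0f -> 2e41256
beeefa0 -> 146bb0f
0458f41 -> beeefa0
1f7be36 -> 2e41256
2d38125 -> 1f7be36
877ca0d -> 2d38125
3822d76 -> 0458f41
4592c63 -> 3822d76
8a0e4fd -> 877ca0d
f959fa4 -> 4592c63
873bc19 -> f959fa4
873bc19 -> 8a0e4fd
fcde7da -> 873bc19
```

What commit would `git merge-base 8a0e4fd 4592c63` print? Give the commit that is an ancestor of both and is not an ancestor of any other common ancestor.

Ancestors of 8a0e4fd: {1f7be36, 2d38125, 2e41256, 877ca0d, 8a0e4fd, d51727c}.
Ancestors of 4592c63: {0458f41, 146bb0f, 2e41256, 3822d76, 4592c63, beeefa0, d51727c}.
Common ancestors: {2e41256, d51727c}.
Among these, 2e41256 is not an ancestor of any other common ancestor — it is the merge base.

2e41256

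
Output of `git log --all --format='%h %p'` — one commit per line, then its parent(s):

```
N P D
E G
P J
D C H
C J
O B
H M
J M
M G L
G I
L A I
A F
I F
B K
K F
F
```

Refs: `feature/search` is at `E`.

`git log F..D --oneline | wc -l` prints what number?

Reachable from D: {A, C, D, F, G, H, I, J, L, M}.
Reachable from F: {F}.
In D's history but not F's: {A, C, D, G, H, I, J, L, M} — 9 commits.

9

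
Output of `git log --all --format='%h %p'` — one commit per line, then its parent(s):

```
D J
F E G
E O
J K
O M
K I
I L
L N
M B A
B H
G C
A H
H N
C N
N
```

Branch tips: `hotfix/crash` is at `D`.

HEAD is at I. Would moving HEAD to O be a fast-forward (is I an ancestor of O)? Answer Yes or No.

No

A fast-forward from I to O is possible iff I is an ancestor of O.
Ancestors of O: {A, B, H, M, N, O}.
I is not among them, so fast-forward is not possible.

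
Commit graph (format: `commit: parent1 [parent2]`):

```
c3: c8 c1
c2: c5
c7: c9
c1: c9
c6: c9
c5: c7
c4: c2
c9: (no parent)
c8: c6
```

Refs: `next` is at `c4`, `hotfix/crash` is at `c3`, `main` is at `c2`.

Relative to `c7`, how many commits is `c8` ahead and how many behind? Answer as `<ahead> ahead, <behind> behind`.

Reachable from c8: {c6, c8, c9}.
Reachable from c7: {c7, c9}.
Only in c8's history (ahead): {c6, c8} — 2.
Only in c7's history (behind): {c7} — 1.

2 ahead, 1 behind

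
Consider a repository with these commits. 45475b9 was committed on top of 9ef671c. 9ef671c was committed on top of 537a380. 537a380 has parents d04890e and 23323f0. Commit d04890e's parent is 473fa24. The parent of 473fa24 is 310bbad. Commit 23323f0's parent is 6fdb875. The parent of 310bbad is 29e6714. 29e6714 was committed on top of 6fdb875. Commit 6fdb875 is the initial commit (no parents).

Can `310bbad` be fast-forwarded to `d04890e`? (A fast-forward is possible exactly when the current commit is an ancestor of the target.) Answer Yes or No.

Yes

A fast-forward from 310bbad to d04890e is possible iff 310bbad is an ancestor of d04890e.
Ancestors of d04890e: {29e6714, 310bbad, 473fa24, 6fdb875, d04890e}.
310bbad is among them, so fast-forward is possible.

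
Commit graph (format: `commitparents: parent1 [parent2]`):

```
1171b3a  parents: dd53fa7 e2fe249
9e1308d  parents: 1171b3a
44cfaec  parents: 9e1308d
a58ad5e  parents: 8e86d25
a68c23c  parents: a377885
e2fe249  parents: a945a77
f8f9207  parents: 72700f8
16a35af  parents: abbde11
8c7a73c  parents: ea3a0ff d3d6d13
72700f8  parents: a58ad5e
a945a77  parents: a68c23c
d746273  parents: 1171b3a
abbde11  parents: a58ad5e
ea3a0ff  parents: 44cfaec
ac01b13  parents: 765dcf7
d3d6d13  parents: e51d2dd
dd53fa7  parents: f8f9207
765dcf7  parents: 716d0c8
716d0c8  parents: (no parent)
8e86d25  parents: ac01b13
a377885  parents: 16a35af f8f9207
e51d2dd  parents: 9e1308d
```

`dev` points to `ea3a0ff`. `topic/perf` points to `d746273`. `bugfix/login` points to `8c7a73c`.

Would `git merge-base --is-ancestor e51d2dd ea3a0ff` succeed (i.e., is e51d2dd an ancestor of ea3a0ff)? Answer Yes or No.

Ancestors of ea3a0ff: {1171b3a, 16a35af, 44cfaec, 716d0c8, 72700f8, 765dcf7, 8e86d25, 9e1308d, a377885, a58ad5e, a68c23c, a945a77, abbde11, ac01b13, dd53fa7, e2fe249, ea3a0ff, f8f9207}.
e51d2dd is not in that set, so it is not an ancestor of ea3a0ff.

No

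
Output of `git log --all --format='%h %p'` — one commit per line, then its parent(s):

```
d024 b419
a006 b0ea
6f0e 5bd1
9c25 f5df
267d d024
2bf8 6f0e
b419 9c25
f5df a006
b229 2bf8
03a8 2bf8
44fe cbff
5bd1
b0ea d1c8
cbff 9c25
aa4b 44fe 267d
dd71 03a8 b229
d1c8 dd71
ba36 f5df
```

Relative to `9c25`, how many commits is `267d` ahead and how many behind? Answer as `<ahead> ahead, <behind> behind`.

Reachable from 267d: {03a8, 267d, 2bf8, 5bd1, 6f0e, 9c25, a006, b0ea, b229, b419, d024, d1c8, dd71, f5df}.
Reachable from 9c25: {03a8, 2bf8, 5bd1, 6f0e, 9c25, a006, b0ea, b229, d1c8, dd71, f5df}.
Only in 267d's history (ahead): {267d, b419, d024} — 3.
Only in 9c25's history (behind): {} — 0.

3 ahead, 0 behind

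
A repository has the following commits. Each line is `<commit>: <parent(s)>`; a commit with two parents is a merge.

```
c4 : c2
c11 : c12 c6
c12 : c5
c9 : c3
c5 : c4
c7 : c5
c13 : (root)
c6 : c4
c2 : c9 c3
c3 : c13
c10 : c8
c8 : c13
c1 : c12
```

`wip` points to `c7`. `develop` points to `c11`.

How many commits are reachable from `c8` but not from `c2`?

1

Reachable from c8: {c13, c8}.
Reachable from c2: {c13, c2, c3, c9}.
In c8's history but not c2's: {c8} — 1 commit.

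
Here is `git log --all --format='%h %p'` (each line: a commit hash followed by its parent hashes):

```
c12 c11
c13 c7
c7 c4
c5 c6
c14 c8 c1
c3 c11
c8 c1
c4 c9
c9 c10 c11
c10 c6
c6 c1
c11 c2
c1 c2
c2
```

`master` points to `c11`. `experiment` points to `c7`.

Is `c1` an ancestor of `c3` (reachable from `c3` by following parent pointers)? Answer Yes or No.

No

Ancestors of c3: {c11, c2, c3}.
c1 is not in that set, so it is not an ancestor of c3.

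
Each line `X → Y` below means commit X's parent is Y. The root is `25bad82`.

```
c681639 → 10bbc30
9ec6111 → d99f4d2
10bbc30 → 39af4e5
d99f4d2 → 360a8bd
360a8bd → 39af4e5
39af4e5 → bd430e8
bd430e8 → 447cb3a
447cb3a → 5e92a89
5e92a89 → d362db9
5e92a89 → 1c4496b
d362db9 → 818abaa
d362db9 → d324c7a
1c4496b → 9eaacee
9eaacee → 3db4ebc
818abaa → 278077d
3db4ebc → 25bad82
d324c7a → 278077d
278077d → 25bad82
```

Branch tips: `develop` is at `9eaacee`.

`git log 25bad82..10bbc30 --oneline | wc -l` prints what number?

12

Reachable from 10bbc30: {10bbc30, 1c4496b, 25bad82, 278077d, 39af4e5, 3db4ebc, 447cb3a, 5e92a89, 818abaa, 9eaacee, bd430e8, d324c7a, d362db9}.
Reachable from 25bad82: {25bad82}.
In 10bbc30's history but not 25bad82's: {10bbc30, 1c4496b, 278077d, 39af4e5, 3db4ebc, 447cb3a, 5e92a89, 818abaa, 9eaacee, bd430e8, d324c7a, d362db9} — 12 commits.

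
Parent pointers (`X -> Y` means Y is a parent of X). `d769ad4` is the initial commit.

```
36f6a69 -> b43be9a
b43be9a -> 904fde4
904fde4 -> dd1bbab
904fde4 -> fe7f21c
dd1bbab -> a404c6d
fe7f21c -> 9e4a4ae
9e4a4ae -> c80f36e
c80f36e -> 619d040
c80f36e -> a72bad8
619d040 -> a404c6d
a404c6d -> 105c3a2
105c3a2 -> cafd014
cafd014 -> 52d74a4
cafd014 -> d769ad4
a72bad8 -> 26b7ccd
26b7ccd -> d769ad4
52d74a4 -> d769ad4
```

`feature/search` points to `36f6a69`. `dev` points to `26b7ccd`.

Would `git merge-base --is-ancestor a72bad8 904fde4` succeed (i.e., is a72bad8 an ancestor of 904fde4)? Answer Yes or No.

Yes

Ancestors of 904fde4 (commits reachable by following parents): {105c3a2, 26b7ccd, 52d74a4, 619d040, 904fde4, 9e4a4ae, a404c6d, a72bad8, c80f36e, cafd014, d769ad4, dd1bbab, fe7f21c}.
a72bad8 is in that set, so it is an ancestor of 904fde4.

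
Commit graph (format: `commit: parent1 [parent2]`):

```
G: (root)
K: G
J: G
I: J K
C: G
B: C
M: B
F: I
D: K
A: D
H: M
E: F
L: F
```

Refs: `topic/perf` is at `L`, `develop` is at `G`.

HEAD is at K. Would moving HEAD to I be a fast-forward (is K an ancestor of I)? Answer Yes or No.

Yes

A fast-forward from K to I is possible iff K is an ancestor of I.
Ancestors of I: {G, I, J, K}.
K is among them, so fast-forward is possible.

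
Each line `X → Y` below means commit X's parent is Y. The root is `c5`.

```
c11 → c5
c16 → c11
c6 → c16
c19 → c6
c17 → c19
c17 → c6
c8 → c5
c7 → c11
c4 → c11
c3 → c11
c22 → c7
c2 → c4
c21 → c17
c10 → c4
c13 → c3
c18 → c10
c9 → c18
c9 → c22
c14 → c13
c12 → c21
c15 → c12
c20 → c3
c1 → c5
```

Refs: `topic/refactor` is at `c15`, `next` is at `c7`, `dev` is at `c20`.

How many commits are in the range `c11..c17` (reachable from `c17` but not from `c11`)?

4

Reachable from c17: {c11, c16, c17, c19, c5, c6}.
Reachable from c11: {c11, c5}.
In c17's history but not c11's: {c16, c17, c19, c6} — 4 commits.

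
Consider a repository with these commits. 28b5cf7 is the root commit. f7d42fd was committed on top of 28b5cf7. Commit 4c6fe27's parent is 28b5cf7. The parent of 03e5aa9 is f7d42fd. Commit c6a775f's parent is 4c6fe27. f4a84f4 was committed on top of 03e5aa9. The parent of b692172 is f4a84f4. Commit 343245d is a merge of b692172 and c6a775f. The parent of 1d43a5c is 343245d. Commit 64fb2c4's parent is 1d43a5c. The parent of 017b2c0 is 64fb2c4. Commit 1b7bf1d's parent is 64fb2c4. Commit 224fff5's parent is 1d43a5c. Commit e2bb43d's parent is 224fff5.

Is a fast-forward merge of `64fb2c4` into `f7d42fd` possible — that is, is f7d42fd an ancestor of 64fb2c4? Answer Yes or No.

Yes

A fast-forward from f7d42fd to 64fb2c4 is possible iff f7d42fd is an ancestor of 64fb2c4.
Ancestors of 64fb2c4: {03e5aa9, 1d43a5c, 28b5cf7, 343245d, 4c6fe27, 64fb2c4, b692172, c6a775f, f4a84f4, f7d42fd}.
f7d42fd is among them, so fast-forward is possible.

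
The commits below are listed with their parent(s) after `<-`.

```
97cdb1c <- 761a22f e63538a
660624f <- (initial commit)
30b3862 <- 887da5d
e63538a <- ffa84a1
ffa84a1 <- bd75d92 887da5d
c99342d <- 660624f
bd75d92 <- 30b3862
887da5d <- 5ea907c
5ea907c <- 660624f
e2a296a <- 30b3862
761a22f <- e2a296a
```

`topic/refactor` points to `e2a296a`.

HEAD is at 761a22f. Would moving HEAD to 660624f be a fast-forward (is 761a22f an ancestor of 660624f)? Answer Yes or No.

No

A fast-forward from 761a22f to 660624f is possible iff 761a22f is an ancestor of 660624f.
Ancestors of 660624f: {660624f}.
761a22f is not among them, so fast-forward is not possible.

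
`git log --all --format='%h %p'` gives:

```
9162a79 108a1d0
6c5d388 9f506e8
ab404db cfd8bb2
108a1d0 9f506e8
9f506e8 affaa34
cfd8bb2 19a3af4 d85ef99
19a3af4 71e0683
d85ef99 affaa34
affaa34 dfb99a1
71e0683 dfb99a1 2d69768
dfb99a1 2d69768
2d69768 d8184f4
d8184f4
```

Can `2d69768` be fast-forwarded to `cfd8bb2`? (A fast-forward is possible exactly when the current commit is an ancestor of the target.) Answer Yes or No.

Yes

A fast-forward from 2d69768 to cfd8bb2 is possible iff 2d69768 is an ancestor of cfd8bb2.
Ancestors of cfd8bb2: {19a3af4, 2d69768, 71e0683, affaa34, cfd8bb2, d8184f4, d85ef99, dfb99a1}.
2d69768 is among them, so fast-forward is possible.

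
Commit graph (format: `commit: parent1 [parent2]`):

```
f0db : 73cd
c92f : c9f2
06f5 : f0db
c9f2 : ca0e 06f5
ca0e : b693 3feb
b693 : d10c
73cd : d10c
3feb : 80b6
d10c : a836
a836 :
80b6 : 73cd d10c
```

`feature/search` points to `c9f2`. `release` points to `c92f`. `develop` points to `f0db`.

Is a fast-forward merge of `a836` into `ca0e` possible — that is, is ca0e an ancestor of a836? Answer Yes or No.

A fast-forward from ca0e to a836 is possible iff ca0e is an ancestor of a836.
Ancestors of a836: {a836}.
ca0e is not among them, so fast-forward is not possible.

No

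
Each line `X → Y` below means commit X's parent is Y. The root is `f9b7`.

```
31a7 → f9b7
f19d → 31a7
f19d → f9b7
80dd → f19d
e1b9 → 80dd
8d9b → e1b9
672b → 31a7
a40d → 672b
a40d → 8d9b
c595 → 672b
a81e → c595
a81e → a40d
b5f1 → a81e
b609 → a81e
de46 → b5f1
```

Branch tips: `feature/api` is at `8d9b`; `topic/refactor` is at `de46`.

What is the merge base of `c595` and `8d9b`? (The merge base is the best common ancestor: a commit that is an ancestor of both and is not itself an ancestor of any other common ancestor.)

Ancestors of c595: {31a7, 672b, c595, f9b7}.
Ancestors of 8d9b: {31a7, 80dd, 8d9b, e1b9, f19d, f9b7}.
Common ancestors: {31a7, f9b7}.
Among these, 31a7 is not an ancestor of any other common ancestor — it is the merge base.

31a7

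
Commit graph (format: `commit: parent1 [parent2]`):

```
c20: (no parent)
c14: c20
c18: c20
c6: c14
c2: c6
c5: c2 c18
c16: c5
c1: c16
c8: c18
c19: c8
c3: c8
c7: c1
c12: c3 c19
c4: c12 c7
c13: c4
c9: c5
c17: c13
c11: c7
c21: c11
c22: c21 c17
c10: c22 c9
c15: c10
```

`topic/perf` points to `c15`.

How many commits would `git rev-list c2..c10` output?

17

Reachable from c10: {c1, c10, c11, c12, c13, c14, c16, c17, c18, c19, c2, c20, c21, c22, c3, c4, c5, c6, c7, c8, c9}.
Reachable from c2: {c14, c2, c20, c6}.
In c10's history but not c2's: {c1, c10, c11, c12, c13, c16, c17, c18, c19, c21, c22, c3, c4, c5, c7, c8, c9} — 17 commits.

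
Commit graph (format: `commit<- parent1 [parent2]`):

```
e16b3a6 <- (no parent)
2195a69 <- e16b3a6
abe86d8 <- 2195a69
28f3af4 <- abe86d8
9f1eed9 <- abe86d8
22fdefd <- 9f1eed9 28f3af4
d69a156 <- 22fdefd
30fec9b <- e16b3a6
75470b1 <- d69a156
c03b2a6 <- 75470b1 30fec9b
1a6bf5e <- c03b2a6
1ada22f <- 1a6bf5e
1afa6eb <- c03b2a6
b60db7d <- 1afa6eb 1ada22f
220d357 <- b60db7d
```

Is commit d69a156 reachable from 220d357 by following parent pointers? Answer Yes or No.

Ancestors of 220d357 (commits reachable by following parents): {1a6bf5e, 1ada22f, 1afa6eb, 2195a69, 220d357, 22fdefd, 28f3af4, 30fec9b, 75470b1, 9f1eed9, abe86d8, b60db7d, c03b2a6, d69a156, e16b3a6}.
d69a156 is in that set, so it is an ancestor of 220d357.

Yes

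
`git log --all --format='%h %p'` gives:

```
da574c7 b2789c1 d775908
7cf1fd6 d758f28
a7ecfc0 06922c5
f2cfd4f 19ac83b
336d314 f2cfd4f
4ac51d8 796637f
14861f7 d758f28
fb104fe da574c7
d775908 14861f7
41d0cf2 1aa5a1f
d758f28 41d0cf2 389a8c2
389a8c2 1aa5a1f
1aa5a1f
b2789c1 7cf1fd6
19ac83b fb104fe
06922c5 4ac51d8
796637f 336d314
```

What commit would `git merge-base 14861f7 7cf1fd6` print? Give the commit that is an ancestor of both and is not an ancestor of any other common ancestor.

Ancestors of 14861f7: {14861f7, 1aa5a1f, 389a8c2, 41d0cf2, d758f28}.
Ancestors of 7cf1fd6: {1aa5a1f, 389a8c2, 41d0cf2, 7cf1fd6, d758f28}.
Common ancestors: {1aa5a1f, 389a8c2, 41d0cf2, d758f28}.
Among these, d758f28 is not an ancestor of any other common ancestor — it is the merge base.

d758f28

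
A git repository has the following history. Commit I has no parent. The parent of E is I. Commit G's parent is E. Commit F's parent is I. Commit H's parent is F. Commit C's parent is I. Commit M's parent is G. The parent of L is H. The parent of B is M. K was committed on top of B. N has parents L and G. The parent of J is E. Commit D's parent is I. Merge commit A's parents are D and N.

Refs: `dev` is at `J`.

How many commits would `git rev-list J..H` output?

Reachable from H: {F, H, I}.
Reachable from J: {E, I, J}.
In H's history but not J's: {F, H} — 2 commits.

2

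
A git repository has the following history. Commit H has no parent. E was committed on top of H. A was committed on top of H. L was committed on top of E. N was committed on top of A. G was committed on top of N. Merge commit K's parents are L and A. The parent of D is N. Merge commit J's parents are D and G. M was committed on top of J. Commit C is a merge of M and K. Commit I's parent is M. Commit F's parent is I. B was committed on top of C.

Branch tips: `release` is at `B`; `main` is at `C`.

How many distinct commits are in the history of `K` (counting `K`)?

Walking parent pointers from K: reachable set = {A, E, H, K, L}.
That is 5 commits.

5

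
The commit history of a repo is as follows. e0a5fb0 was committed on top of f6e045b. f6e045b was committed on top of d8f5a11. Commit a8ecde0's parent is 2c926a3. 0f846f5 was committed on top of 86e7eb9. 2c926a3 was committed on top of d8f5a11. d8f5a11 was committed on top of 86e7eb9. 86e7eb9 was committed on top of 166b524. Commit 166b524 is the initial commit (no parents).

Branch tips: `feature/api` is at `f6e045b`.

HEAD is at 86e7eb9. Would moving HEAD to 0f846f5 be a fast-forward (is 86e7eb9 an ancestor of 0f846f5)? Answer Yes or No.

Yes

A fast-forward from 86e7eb9 to 0f846f5 is possible iff 86e7eb9 is an ancestor of 0f846f5.
Ancestors of 0f846f5: {0f846f5, 166b524, 86e7eb9}.
86e7eb9 is among them, so fast-forward is possible.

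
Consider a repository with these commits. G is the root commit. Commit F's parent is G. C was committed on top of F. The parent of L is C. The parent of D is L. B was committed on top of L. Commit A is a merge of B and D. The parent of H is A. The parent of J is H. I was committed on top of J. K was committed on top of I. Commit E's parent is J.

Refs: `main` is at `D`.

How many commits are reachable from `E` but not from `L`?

6

Reachable from E: {A, B, C, D, E, F, G, H, J, L}.
Reachable from L: {C, F, G, L}.
In E's history but not L's: {A, B, D, E, H, J} — 6 commits.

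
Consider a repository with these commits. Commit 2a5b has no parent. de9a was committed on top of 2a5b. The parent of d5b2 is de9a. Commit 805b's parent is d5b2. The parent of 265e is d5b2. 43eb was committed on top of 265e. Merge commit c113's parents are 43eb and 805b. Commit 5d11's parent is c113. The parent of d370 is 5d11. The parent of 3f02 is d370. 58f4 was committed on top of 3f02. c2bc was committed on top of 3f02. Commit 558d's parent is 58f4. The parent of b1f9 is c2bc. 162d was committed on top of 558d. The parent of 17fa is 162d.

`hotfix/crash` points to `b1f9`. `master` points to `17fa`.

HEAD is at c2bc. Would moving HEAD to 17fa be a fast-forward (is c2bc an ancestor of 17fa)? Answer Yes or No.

No

A fast-forward from c2bc to 17fa is possible iff c2bc is an ancestor of 17fa.
Ancestors of 17fa: {162d, 17fa, 265e, 2a5b, 3f02, 43eb, 558d, 58f4, 5d11, 805b, c113, d370, d5b2, de9a}.
c2bc is not among them, so fast-forward is not possible.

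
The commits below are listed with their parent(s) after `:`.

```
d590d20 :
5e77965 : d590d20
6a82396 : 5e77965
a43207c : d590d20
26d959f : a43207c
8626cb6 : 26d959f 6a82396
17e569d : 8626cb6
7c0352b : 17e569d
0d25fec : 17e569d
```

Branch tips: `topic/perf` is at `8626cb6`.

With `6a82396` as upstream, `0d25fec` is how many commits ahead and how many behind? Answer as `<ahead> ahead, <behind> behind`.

5 ahead, 0 behind

Reachable from 0d25fec: {0d25fec, 17e569d, 26d959f, 5e77965, 6a82396, 8626cb6, a43207c, d590d20}.
Reachable from 6a82396: {5e77965, 6a82396, d590d20}.
Only in 0d25fec's history (ahead): {0d25fec, 17e569d, 26d959f, 8626cb6, a43207c} — 5.
Only in 6a82396's history (behind): {} — 0.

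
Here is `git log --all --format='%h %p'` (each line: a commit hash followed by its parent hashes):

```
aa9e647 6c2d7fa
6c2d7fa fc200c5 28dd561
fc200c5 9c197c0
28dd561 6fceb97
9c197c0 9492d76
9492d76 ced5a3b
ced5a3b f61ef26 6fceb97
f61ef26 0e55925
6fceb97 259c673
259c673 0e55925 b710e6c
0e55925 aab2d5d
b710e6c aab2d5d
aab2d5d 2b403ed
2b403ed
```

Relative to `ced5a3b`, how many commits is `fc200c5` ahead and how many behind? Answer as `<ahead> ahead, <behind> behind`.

Reachable from fc200c5: {0e55925, 259c673, 2b403ed, 6fceb97, 9492d76, 9c197c0, aab2d5d, b710e6c, ced5a3b, f61ef26, fc200c5}.
Reachable from ced5a3b: {0e55925, 259c673, 2b403ed, 6fceb97, aab2d5d, b710e6c, ced5a3b, f61ef26}.
Only in fc200c5's history (ahead): {9492d76, 9c197c0, fc200c5} — 3.
Only in ced5a3b's history (behind): {} — 0.

3 ahead, 0 behind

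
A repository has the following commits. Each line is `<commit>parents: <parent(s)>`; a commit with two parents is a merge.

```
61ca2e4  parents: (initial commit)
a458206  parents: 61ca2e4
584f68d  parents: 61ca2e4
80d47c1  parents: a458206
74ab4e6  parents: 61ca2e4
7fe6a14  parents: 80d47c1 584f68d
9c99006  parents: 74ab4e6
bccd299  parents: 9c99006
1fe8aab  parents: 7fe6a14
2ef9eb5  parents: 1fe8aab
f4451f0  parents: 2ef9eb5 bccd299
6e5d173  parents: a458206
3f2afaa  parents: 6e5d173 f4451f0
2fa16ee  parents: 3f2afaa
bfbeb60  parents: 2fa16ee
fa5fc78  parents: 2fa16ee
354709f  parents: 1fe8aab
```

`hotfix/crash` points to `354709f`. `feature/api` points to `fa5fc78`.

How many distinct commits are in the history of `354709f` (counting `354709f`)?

Walking parent pointers from 354709f: reachable set = {1fe8aab, 354709f, 584f68d, 61ca2e4, 7fe6a14, 80d47c1, a458206}.
That is 7 commits.

7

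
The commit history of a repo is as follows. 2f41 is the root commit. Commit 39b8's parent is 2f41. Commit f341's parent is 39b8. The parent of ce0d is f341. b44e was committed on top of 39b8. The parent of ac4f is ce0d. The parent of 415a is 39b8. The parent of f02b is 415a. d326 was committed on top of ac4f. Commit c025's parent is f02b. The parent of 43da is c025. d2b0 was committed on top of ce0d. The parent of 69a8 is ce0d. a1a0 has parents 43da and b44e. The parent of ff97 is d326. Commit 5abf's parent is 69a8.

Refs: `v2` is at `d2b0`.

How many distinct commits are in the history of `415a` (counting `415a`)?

3

Walking parent pointers from 415a: reachable set = {2f41, 39b8, 415a}.
That is 3 commits.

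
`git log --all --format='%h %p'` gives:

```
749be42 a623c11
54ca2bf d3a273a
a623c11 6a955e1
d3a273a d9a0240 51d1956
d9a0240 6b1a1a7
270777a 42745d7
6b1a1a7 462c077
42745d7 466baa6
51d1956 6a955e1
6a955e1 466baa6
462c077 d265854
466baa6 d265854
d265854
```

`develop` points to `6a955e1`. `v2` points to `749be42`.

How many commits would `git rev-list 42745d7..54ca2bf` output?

7

Reachable from 54ca2bf: {462c077, 466baa6, 51d1956, 54ca2bf, 6a955e1, 6b1a1a7, d265854, d3a273a, d9a0240}.
Reachable from 42745d7: {42745d7, 466baa6, d265854}.
In 54ca2bf's history but not 42745d7's: {462c077, 51d1956, 54ca2bf, 6a955e1, 6b1a1a7, d3a273a, d9a0240} — 7 commits.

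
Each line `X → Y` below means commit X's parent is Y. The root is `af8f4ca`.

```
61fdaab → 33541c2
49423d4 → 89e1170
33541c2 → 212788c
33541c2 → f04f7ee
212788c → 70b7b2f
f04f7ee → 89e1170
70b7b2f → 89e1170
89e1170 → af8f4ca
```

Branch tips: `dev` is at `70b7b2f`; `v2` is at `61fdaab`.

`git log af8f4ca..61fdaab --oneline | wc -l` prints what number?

6

Reachable from 61fdaab: {212788c, 33541c2, 61fdaab, 70b7b2f, 89e1170, af8f4ca, f04f7ee}.
Reachable from af8f4ca: {af8f4ca}.
In 61fdaab's history but not af8f4ca's: {212788c, 33541c2, 61fdaab, 70b7b2f, 89e1170, f04f7ee} — 6 commits.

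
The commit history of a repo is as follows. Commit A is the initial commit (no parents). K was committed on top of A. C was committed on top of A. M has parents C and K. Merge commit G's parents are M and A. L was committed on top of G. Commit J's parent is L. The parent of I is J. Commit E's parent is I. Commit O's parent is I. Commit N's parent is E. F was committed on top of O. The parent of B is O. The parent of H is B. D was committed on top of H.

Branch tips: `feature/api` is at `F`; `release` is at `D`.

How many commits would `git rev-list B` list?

10

Walking parent pointers from B: reachable set = {A, B, C, G, I, J, K, L, M, O}.
That is 10 commits.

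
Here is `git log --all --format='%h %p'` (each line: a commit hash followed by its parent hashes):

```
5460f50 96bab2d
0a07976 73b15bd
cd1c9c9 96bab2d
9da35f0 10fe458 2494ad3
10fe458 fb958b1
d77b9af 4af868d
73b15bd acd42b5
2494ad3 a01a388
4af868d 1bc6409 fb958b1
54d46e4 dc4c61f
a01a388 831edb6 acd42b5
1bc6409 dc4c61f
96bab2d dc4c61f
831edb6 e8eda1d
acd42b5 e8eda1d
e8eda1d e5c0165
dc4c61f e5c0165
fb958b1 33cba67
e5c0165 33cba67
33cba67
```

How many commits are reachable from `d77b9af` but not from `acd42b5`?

Reachable from d77b9af: {1bc6409, 33cba67, 4af868d, d77b9af, dc4c61f, e5c0165, fb958b1}.
Reachable from acd42b5: {33cba67, acd42b5, e5c0165, e8eda1d}.
In d77b9af's history but not acd42b5's: {1bc6409, 4af868d, d77b9af, dc4c61f, fb958b1} — 5 commits.

5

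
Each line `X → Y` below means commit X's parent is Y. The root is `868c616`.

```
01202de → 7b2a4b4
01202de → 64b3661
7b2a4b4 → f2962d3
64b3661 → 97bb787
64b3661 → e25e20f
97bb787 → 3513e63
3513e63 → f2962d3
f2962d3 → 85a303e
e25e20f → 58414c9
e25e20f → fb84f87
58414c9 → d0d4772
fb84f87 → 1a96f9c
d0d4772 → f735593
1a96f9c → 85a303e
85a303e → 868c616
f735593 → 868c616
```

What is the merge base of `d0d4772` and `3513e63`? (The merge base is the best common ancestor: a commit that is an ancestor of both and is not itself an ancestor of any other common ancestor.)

868c616

Ancestors of d0d4772: {868c616, d0d4772, f735593}.
Ancestors of 3513e63: {3513e63, 85a303e, 868c616, f2962d3}.
Common ancestors: {868c616}.
The only common ancestor is 868c616, so it is the merge base.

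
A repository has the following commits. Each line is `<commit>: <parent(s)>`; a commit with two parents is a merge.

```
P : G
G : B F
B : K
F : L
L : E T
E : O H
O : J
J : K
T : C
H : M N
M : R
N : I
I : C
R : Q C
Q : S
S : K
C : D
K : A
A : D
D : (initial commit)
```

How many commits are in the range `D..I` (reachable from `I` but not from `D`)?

2

Reachable from I: {C, D, I}.
Reachable from D: {D}.
In I's history but not D's: {C, I} — 2 commits.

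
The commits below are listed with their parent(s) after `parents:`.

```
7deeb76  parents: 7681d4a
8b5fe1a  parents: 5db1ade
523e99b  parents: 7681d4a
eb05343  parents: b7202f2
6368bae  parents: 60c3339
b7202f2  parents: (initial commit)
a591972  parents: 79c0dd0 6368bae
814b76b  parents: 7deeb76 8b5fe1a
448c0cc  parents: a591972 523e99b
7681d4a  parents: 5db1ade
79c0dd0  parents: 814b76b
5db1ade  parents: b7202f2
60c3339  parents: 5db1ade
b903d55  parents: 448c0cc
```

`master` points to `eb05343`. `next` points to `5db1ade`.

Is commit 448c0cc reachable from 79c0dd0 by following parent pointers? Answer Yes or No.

Ancestors of 79c0dd0: {5db1ade, 7681d4a, 79c0dd0, 7deeb76, 814b76b, 8b5fe1a, b7202f2}.
448c0cc is not in that set, so it is not an ancestor of 79c0dd0.

No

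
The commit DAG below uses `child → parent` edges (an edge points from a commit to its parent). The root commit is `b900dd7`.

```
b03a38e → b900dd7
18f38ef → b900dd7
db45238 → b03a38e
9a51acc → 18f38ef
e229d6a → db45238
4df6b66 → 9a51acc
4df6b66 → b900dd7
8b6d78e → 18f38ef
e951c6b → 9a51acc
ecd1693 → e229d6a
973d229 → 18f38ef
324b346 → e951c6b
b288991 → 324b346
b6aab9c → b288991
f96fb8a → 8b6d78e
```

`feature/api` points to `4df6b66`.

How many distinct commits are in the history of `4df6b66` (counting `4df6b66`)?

Walking parent pointers from 4df6b66: reachable set = {18f38ef, 4df6b66, 9a51acc, b900dd7}.
That is 4 commits.

4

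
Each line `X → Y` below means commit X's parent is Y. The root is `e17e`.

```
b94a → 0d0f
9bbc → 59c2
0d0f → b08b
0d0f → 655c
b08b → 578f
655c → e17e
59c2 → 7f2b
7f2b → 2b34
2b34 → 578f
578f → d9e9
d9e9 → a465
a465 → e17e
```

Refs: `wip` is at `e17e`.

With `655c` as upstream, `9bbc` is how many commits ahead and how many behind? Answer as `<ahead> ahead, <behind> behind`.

7 ahead, 1 behind

Reachable from 9bbc: {2b34, 578f, 59c2, 7f2b, 9bbc, a465, d9e9, e17e}.
Reachable from 655c: {655c, e17e}.
Only in 9bbc's history (ahead): {2b34, 578f, 59c2, 7f2b, 9bbc, a465, d9e9} — 7.
Only in 655c's history (behind): {655c} — 1.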